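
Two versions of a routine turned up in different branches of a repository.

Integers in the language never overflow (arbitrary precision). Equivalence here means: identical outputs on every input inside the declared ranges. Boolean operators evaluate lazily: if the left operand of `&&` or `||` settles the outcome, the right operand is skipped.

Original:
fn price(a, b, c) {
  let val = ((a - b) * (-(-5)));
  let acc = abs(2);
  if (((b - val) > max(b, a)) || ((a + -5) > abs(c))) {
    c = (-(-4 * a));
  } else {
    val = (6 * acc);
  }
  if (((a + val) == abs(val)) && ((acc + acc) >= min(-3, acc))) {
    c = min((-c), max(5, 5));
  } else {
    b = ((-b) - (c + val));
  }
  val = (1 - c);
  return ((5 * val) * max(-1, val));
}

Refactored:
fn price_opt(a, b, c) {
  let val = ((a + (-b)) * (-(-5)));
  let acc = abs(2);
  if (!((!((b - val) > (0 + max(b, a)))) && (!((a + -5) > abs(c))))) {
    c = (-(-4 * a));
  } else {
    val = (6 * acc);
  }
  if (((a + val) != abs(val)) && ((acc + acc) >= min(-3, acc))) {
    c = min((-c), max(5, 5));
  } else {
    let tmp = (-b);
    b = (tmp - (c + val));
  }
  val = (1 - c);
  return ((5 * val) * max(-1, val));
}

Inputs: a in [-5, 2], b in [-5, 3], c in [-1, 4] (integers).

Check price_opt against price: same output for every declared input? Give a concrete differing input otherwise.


Evaluate both at a=-5, b=-5, c=-1.
price: val=0, then acc=2, then (((b - val) > max(b, a)) || ((a + -5) > abs(c))) is false, then val=12, then (((a + val) == abs(val)) && ((acc + acc) >= min(-3, acc))) is false, then b=-6, then val=2, then returns 20
price_opt: val=0, then acc=2, then (!((!((b - val) > (0 + max(b, a)))) && (!((a + -5) > abs(c))))) is false, then val=12, then (((a + val) != abs(val)) && ((acc + acc) >= min(-3, acc))) is true, then c=1, then val=0, then returns 0
20 != 0, so the rewrite changes behavior.
verdict: not equivalent; witness: a=-5, b=-5, c=-1


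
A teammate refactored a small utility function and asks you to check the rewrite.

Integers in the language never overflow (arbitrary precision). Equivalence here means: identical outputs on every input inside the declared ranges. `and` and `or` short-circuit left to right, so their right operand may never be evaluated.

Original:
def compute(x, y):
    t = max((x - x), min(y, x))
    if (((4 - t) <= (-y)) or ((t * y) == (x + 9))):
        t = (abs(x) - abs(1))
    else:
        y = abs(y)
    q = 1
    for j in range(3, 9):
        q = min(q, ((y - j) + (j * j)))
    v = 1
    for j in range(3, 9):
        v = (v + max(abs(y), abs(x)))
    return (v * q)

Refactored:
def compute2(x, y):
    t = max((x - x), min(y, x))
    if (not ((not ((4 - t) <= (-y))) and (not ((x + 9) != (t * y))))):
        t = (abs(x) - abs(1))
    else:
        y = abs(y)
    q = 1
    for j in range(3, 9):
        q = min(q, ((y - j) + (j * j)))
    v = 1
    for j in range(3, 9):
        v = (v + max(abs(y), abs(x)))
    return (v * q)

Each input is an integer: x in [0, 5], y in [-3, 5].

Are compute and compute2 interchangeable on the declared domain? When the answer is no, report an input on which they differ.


Whatever the rewrite altered, no input in the stated domain can expose a difference.
Spot check at x=2, y=5 — compute: t := 2 | (((4 - t) <= (-y)) or ((t * y) == (x + 9))): false | y := 5 | q := 1 | iter j=3: | q := 1 | iter j=4: | q := 1 | iter j=5: | q := 1 | iter j=6: | q := 1 | iter j=7: | q := 1 | iter j=8: | q := 1 | v := 1 | iter j=3: | v := 6 | iter j=4: | v := 11 | iter j=5: | v := 16 | iter j=6: | v := 21 | iter j=7: | v := 26 | iter j=8: | v := 31 | result 31. compute2: t := 2 | (not ((not ((4 - t) <= (-y))) and (not ((x + 9) != (t * y))))): true | t := 1 | q := 1 | iter j=3: | q := 1 | iter j=4: | q := 1 | iter j=5: | q := 1 | iter j=6: | q := 1 | iter j=7: | q := 1 | iter j=8: | q := 1 | v := 1 | iter j=3: | v := 6 | iter j=4: | v := 11 | iter j=5: | v := 16 | iter j=6: | v := 21 | iter j=7: | v := 26 | iter j=8: | v := 31 | result 31. Both give 31.
Checked all 54 inputs in the declared domain: the outputs agree on every one.
verdict: equivalent


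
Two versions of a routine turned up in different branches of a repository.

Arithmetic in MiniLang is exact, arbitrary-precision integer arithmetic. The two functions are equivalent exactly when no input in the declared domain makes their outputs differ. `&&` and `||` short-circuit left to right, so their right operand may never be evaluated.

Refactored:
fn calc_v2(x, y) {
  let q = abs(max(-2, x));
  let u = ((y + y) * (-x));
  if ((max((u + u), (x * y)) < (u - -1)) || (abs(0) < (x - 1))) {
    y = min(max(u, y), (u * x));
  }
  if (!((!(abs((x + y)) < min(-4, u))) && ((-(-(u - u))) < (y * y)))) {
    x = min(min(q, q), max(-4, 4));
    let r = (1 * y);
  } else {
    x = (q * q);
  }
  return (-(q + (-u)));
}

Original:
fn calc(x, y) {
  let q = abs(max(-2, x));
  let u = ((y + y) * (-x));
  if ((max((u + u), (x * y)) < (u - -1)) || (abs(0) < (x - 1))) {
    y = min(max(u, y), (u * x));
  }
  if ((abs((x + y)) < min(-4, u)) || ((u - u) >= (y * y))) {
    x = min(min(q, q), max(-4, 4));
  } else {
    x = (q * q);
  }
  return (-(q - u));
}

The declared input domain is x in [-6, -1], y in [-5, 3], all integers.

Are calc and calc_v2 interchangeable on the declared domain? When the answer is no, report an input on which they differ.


The two versions differ — the changes include comparison usage differs, plus local variable names differ, plus boolean connective usage differs, plus arithmetic usage differs, plus constant usage differs, plus statement counts differ.
As a probe, take x=-6, y=-5: calc runs q=2, then u=-60, then ((max((u + u), (x * y)) < (u - -1)) || (abs(0) < (x - 1))) is false, then ((abs((x + y)) < min(-4, u)) || ((u - u) >= (y * y))) is false, then x=4, then returns -62; calc_v2 runs q=2, then u=-60, then ((max((u + u), (x * y)) < (u - -1)) || (abs(0) < (x - 1))) is false, then (!((!(abs((x + y)) < min(-4, u))) && ((-(-(u - u))) < (y * y)))) is false, then x=4, then returns -62; both end at -62.
Checked all 54 inputs in the declared domain: the outputs agree on every one.
verdict: equivalent


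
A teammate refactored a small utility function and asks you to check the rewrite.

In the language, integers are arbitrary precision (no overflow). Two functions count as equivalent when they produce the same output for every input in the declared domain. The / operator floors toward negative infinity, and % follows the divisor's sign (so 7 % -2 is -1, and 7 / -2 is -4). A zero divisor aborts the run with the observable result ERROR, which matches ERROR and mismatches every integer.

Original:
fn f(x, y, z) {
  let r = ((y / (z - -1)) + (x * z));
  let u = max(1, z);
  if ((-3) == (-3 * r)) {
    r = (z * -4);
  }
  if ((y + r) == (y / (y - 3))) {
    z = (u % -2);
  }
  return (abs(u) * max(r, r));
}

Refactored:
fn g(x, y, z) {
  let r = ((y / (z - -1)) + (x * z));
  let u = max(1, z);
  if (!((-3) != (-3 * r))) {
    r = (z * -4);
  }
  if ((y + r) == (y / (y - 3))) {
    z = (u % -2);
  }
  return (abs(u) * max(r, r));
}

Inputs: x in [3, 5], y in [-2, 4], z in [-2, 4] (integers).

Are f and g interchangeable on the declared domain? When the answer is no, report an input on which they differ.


This is a faithful refactor — boolean connective usage differs; comparison usage differs, but the computed results match everywhere.
As a probe, take x=4, y=2, z=-2: f runs r becomes -10; next u becomes 1; next ((-3) == (-3 * r)) evaluates to false; next ((y + r) == (y / (y - 3))) evaluates to false; next final value -10; g runs r becomes -10; next u becomes 1; next (!((-3) != (-3 * r))) evaluates to false; next ((y + r) == (y / (y - 3))) evaluates to false; next final value -10; both end at -10.
Checked all 147 inputs in the declared domain: the outputs agree on every one.
verdict: equivalent


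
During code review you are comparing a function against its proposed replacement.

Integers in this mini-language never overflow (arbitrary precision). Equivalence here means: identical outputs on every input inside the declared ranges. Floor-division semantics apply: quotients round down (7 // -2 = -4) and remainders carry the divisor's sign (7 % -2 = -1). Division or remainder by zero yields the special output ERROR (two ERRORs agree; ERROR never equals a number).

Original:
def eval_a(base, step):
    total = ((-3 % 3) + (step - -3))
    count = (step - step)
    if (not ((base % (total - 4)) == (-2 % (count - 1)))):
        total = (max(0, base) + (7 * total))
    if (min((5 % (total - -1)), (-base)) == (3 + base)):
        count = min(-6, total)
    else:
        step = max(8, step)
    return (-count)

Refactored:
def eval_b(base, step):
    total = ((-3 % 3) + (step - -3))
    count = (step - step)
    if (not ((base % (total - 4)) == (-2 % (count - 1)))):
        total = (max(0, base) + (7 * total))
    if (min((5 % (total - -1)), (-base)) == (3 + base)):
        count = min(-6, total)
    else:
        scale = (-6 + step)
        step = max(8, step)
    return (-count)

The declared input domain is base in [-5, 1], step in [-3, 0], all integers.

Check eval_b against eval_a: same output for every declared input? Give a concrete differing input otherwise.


Side by side, the visible changes include: local variable names differ, constant usage differs, arithmetic usage differs, statement counts differ.
Tracing base=-5, step=-1: eval_a: total := 2 | count := 0 | (not ((base % (total - 4)) == (-2 % (count - 1)))): true | total := 14 | (min((5 % (total - -1)), (-base)) == (3 + base)): false | step := 8 | result 0 | eval_b: total := 2 | count := 0 | (not ((base % (total - 4)) == (-2 % (count - 1)))): true | total := 14 | (min((5 % (total - -1)), (-base)) == (3 + base)): false | scale := -7 | step := 8 | result 0 — matching result 0.
Across all 28 domain points the two functions coincide.
verdict: equivalent


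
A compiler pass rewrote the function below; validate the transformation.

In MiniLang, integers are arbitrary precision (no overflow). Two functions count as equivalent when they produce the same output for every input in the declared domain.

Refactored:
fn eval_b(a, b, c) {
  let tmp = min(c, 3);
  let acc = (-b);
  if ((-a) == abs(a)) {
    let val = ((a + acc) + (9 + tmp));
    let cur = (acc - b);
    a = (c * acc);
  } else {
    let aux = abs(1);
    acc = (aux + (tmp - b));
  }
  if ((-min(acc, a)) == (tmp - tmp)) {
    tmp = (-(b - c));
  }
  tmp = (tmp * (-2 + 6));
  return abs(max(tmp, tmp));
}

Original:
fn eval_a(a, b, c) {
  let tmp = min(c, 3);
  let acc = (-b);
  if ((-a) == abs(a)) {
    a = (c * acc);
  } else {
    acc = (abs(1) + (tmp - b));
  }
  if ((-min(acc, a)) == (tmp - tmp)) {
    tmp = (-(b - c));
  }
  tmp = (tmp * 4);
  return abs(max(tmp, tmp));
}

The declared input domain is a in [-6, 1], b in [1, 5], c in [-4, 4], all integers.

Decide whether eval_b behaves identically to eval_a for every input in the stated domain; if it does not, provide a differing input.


Equivalent — the differences include statement counts differ, plus arithmetic usage differs, plus constant usage differs, plus local variable names differ, yet no declared input distinguishes the two.
One worked example (a=1, b=5, c=2) — eval_a: tmp becomes 2; next acc becomes -5; next ((-a) == abs(a)) evaluates to false; next acc becomes -2; next ((-min(acc, a)) == (tmp - tmp)) evaluates to false; next tmp becomes 8; next final value 8; eval_b: tmp becomes 2; next acc becomes -5; next ((-a) == abs(a)) evaluates to false; next aux becomes 1; next acc becomes -2; next ((-min(acc, a)) == (tmp - tmp)) evaluates to false; next tmp becomes 8; next final value 8; agreement on 8.
An exhaustive pass over the 360 declared inputs shows identical outputs.
verdict: equivalent


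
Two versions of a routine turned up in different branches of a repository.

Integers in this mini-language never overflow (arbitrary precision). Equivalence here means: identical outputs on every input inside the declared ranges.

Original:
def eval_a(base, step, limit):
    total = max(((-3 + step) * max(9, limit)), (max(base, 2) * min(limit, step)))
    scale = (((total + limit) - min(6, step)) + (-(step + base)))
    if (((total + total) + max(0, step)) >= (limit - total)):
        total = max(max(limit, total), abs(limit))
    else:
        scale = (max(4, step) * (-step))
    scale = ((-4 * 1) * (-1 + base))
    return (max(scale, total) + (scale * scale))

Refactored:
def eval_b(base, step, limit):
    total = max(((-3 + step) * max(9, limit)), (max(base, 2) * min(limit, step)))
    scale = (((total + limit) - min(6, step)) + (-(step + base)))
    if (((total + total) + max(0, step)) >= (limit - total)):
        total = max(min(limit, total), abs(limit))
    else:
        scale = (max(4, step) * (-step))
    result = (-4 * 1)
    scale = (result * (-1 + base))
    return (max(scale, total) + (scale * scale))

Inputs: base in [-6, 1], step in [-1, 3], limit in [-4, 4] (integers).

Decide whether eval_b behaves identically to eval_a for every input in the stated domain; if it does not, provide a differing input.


Run the pair on base=0, step=3, limit=3.
eval_a: total becomes 6; next scale becomes 3; next (((total + total) + max(0, step)) >= (limit - total)) evaluates to true; next total becomes 6; next scale becomes 4; next final value 22
eval_b: total becomes 6; next scale becomes 3; next (((total + total) + max(0, step)) >= (limit - total)) evaluates to true; next total becomes 3; next result becomes -4; next scale becomes 4; next final value 20
22 against 20: the behavior changed.
verdict: not equivalent; witness: base=0, step=3, limit=3


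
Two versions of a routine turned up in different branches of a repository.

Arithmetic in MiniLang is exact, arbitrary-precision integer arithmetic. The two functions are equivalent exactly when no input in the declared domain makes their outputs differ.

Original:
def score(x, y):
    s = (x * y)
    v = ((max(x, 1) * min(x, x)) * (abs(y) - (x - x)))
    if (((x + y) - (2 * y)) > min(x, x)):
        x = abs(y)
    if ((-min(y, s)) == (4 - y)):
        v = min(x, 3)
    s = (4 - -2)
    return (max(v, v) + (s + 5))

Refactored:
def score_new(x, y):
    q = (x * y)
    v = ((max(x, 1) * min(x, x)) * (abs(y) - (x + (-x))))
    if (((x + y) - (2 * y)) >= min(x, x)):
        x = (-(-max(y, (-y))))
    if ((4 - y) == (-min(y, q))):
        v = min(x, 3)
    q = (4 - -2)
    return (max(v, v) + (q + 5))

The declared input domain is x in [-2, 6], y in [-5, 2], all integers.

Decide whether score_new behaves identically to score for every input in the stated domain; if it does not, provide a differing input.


The suspicious edit (`(((x + y) - (2 * y)) > min(x, x))` became `(((x + y) - (2 * y)) >= min(x, x))`) never changes the result for any input inside the declared domain; all 72 inputs agree.
verdict: equivalent


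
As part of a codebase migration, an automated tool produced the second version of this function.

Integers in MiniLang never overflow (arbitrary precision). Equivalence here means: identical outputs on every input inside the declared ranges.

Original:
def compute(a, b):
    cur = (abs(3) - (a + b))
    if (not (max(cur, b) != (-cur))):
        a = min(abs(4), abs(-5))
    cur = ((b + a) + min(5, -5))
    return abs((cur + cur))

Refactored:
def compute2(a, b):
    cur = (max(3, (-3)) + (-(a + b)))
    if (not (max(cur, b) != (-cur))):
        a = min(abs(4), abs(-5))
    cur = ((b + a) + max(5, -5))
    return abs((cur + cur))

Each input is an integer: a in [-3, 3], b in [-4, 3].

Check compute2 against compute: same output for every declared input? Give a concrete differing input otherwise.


These are not equivalent — on a=-3, b=-4 the outputs split (24 vs 4).
compute: cur := 10 | (not (max(cur, b) != (-cur))): false | cur := -12 | result 24
compute2: cur := 10 | (not (max(cur, b) != (-cur))): false | cur := -2 | result 4
verdict: not equivalent; witness: a=-3, b=-4


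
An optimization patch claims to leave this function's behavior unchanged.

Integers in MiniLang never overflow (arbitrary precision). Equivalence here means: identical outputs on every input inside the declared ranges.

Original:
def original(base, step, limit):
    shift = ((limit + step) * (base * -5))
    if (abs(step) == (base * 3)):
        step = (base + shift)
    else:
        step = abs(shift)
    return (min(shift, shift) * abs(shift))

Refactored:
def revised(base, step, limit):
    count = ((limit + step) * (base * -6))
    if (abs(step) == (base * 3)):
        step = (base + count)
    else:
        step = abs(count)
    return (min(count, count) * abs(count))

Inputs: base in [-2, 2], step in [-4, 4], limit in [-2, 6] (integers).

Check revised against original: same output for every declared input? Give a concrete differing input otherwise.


Run the pair on base=-2, step=-4, limit=-2.
original: shift := -60 | (abs(step) == (base * 3)): false | step := 60 | result -3600
revised: count := -72 | (abs(step) == (base * 3)): false | step := 72 | result -5184
-3600 and -5184 differ, so these are not the same function on this domain.
verdict: not equivalent; witness: base=-2, step=-4, limit=-2


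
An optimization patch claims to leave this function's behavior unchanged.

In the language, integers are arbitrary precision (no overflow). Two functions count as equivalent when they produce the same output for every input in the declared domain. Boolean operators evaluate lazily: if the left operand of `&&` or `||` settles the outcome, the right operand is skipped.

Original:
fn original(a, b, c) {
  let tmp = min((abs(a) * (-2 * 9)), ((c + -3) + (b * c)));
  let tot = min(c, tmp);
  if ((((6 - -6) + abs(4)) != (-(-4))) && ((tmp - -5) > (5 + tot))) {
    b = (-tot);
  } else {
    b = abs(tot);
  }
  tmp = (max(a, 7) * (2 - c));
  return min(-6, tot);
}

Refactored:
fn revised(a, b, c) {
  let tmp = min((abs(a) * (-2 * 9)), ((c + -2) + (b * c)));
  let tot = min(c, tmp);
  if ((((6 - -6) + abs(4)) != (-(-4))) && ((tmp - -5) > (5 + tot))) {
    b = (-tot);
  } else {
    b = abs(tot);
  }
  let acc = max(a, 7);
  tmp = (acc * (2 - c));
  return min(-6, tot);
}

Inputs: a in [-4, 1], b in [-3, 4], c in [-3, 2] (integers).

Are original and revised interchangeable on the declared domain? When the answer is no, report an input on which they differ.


The rewrite breaks on a=0, b=-3, c=2, where the results are -7 and -6.
original: tmp := -7 | tot := -7 | ((((6 - -6) + abs(4)) != (-(-4))) && ((tmp - -5) > (5 + tot))): false | b := 7 | tmp := 0 | result -7
revised: tmp := -6 | tot := -6 | ((((6 - -6) + abs(4)) != (-(-4))) && ((tmp - -5) > (5 + tot))): false | b := 6 | acc := 7 | tmp := 0 | result -6
verdict: not equivalent; witness: a=0, b=-3, c=2


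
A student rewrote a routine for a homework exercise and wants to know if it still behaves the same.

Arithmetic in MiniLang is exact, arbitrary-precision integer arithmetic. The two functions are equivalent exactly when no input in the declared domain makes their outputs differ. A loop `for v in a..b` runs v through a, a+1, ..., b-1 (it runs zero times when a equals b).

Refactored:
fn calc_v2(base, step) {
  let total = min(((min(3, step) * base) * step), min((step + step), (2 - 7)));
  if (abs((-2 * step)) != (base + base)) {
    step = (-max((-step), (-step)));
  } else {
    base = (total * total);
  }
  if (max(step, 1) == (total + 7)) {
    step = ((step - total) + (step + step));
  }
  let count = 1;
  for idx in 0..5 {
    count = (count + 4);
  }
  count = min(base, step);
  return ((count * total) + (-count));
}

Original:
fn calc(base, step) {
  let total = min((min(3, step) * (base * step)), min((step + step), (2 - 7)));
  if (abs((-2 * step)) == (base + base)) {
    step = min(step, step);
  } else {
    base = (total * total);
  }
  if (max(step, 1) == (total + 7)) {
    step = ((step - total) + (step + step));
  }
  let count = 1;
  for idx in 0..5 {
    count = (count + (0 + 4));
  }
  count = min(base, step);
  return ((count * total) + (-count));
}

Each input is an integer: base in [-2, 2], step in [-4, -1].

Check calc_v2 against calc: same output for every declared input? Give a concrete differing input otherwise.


Not equivalent: base=-2, step=-1 separates them (6 vs 12).
calc: total = -5; (abs((-2 * step)) == (base + base)) -> false; base = 25; (max(step, 1) == (total + 7)) -> false; count = 1; [idx=0]; count = 5; [idx=1]; count = 9; [idx=2]; count = 13; [idx=3]; count = 17; [idx=4]; count = 21; count = -1; return 6
calc_v2: total = -5; (abs((-2 * step)) != (base + base)) -> true; step = -1; (max(step, 1) == (total + 7)) -> false; count = 1; [idx=0]; count = 5; [idx=1]; count = 9; [idx=2]; count = 13; [idx=3]; count = 17; [idx=4]; count = 21; count = -2; return 12
verdict: not equivalent; witness: base=-2, step=-1


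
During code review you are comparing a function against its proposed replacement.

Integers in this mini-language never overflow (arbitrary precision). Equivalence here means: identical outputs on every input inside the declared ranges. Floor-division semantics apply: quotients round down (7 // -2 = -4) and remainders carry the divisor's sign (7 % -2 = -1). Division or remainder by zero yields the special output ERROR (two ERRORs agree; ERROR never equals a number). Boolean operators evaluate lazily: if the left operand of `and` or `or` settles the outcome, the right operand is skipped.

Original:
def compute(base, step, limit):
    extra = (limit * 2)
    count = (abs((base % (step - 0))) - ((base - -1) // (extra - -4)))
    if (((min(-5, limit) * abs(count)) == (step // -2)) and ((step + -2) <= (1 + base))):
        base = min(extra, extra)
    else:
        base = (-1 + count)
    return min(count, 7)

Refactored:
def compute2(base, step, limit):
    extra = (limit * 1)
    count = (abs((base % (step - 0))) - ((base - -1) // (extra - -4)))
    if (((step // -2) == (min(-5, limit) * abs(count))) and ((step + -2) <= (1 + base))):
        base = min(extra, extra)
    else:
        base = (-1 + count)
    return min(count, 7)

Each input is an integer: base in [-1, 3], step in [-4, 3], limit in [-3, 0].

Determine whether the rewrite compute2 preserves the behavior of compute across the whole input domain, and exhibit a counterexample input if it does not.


Not equivalent: base=-1, step=-4, limit=-2 separates them (ERROR vs 1).
compute: extra=-4, then a zero divisor aborts: ERROR
compute2: extra=-2, then count=1, then (((step // -2) == (min(-5, limit) * abs(count))) and ((step + -2) <= (1 + base))) is false, then base=0, then returns 1
verdict: not equivalent; witness: base=-1, step=-4, limit=-2


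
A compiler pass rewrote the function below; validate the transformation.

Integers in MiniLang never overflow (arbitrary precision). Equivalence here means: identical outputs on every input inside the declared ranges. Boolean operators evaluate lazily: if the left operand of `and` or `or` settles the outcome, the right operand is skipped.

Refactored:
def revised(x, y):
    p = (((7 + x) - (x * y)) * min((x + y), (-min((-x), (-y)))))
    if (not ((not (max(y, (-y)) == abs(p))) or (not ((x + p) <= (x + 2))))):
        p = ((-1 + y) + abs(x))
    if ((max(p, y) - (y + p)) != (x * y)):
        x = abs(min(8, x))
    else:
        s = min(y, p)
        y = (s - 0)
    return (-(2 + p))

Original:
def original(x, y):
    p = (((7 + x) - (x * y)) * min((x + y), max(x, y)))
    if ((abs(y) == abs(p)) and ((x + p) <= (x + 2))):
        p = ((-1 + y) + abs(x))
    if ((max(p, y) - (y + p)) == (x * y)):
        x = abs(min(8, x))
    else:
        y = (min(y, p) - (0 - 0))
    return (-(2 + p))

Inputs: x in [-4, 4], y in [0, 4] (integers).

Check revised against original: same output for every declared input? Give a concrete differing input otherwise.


Equivalent. The edit looks behavioral (`((max(p, y) - (y + p)) == (x * y))` became `((max(p, y) - (y + p)) != (x * y))`), but over these ranges it never changes the outcome.
Across all 45 domain points the two functions coincide.
Spot check at x=-1, y=1 — original: p becomes 0; next ((abs(y) == abs(p)) and ((x + p) <= (x + 2))) evaluates to false; next ((max(p, y) - (y + p)) == (x * y)) evaluates to false; next y becomes 0; next final value -2. revised: p becomes 0; next (not ((not (max(y, (-y)) == abs(p))) or (not ((x + p) <= (x + 2))))) evaluates to false; next ((max(p, y) - (y + p)) != (x * y)) evaluates to true; next x becomes 1; next final value -2. Both give -2.
verdict: equivalent


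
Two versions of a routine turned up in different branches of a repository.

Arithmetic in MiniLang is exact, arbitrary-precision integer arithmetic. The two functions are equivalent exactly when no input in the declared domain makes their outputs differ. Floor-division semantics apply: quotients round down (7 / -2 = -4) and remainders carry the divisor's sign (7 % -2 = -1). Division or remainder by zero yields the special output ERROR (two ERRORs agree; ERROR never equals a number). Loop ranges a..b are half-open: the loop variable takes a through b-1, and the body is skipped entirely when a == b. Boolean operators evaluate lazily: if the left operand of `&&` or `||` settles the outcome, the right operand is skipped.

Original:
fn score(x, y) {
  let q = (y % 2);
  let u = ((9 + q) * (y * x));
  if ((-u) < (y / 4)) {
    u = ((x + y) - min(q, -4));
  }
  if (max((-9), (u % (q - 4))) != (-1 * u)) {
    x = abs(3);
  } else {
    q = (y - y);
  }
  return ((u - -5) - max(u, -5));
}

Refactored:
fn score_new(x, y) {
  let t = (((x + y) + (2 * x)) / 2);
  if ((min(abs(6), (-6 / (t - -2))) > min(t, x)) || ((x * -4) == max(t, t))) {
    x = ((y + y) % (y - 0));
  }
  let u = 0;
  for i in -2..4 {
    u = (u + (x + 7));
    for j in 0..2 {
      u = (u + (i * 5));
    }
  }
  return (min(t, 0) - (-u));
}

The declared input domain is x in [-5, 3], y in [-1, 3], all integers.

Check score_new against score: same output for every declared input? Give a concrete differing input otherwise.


At x=-5, y=-1: score gives 5, score_new gives 64.
verdict: not equivalent; witness: x=-5, y=-1


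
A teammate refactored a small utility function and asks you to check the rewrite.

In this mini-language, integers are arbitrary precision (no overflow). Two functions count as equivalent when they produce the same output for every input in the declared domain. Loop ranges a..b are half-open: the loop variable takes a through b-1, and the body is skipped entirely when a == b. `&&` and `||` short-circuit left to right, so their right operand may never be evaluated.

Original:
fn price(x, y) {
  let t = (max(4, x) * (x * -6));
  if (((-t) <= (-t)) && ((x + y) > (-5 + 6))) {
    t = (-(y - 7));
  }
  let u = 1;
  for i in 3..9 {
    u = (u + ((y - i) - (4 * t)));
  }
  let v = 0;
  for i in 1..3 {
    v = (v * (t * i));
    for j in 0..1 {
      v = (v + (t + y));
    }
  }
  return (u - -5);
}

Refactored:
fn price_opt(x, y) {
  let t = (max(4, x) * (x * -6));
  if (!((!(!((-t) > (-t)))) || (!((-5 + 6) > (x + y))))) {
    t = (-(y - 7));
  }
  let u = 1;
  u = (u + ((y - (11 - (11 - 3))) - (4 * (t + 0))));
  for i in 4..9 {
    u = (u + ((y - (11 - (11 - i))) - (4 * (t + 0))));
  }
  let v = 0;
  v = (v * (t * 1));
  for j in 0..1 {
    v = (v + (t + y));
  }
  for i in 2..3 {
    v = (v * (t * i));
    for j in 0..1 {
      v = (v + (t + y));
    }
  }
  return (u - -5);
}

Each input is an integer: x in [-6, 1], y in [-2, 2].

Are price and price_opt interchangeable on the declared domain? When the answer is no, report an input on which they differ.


There is a counterexample at x=-6, y=-2: -3495 on one side, -255 on the other.
price: t becomes 144; next (((-t) <= (-t)) && ((x + y) > (-5 + 6))) evaluates to false; next u becomes 1; next at i=3:; next u becomes -580; next at i=4:; next u becomes -1162; next at i=5:; next u becomes -1745; next at i=6:; next u becomes -2329; next at i=7:; next u becomes -2914; next at i=8:; next u becomes -3500; next v becomes 0; next at i=1:; next v becomes 0; next at j=0:; next v becomes 142; next at i=2:; next v becomes 40896; next at j=0:; next v becomes 41038; next final value -3495
price_opt: t becomes 144; next (!((!(!((-t) > (-t)))) || (!((-5 + 6) > (x + y))))) evaluates to true; next t becomes 9; next u becomes 1; next u becomes -40; next at i=4:; next u becomes -82; next at i=5:; next u becomes -125; next at i=6:; next u becomes -169; next at i=7:; next u becomes -214; next at i=8:; next u becomes -260; next v becomes 0; next v becomes 0; next at j=0:; next v becomes 7; next at i=2:; next v becomes 126; next at j=0:; next v becomes 133; next final value -255
verdict: not equivalent; witness: x=-6, y=-2


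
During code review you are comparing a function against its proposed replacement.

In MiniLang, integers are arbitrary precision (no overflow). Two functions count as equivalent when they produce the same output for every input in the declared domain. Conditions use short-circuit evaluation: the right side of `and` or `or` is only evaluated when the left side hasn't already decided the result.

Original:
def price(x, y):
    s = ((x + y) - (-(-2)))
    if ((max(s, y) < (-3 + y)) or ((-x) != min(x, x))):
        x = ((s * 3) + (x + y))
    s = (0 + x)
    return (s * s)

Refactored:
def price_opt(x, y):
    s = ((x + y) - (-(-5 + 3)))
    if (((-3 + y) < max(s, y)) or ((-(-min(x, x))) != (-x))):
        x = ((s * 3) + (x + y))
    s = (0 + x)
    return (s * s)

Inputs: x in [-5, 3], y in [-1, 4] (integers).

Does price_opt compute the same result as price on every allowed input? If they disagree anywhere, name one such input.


Consider the input x=0, y=-1.
price: s = -3; ((max(s, y) < (-3 + y)) or ((-x) != min(x, x))) -> false; s = 0; return 0
price_opt: s = -3; (((-3 + y) < max(s, y)) or ((-(-min(x, x))) != (-x))) -> true; x = -10; s = -10; return 100
0 against 100: the behavior changed.
verdict: not equivalent; witness: x=0, y=-1


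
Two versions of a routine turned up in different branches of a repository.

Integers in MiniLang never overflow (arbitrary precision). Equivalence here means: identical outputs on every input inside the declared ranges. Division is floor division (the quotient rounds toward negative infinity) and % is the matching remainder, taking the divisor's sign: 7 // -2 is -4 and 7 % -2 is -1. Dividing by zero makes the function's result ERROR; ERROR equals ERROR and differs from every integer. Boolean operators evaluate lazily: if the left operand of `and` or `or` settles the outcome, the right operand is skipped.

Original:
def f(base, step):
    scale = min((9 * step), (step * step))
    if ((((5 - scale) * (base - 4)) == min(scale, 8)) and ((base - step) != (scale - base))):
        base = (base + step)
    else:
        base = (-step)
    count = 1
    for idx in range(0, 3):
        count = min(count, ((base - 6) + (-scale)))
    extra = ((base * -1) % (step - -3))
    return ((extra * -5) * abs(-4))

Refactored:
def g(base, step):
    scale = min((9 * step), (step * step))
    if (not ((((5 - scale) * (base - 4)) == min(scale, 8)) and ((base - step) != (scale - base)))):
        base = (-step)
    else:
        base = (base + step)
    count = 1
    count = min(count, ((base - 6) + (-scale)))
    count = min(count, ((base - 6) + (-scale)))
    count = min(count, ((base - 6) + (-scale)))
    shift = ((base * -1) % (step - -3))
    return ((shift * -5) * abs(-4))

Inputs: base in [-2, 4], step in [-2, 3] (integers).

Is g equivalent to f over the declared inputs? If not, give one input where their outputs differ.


This is a faithful refactor — statement counts differ, loop structure differs, constant usage differs, arithmetic usage differs, boolean connective usage differs, min/max/abs usage differs, local variable names differ, but the computed results match everywhere.
Tracing base=0, step=1: f: scale = 1; ((((5 - scale) * (base - 4)) == min(scale, 8)) and ((base - step) != (scale - base))) -> false; base = -1; count = 1; [idx=0]; count = -8; [idx=1]; count = -8; [idx=2]; count = -8; extra = 1; return -20 | g: scale = 1; (not ((((5 - scale) * (base - 4)) == min(scale, 8)) and ((base - step) != (scale - base)))) -> true; base = -1; count = 1; count = -8; count = -8; count = -8; shift = 1; return -20 — matching result -20.
Across all 42 domain points the two functions coincide.
verdict: equivalent


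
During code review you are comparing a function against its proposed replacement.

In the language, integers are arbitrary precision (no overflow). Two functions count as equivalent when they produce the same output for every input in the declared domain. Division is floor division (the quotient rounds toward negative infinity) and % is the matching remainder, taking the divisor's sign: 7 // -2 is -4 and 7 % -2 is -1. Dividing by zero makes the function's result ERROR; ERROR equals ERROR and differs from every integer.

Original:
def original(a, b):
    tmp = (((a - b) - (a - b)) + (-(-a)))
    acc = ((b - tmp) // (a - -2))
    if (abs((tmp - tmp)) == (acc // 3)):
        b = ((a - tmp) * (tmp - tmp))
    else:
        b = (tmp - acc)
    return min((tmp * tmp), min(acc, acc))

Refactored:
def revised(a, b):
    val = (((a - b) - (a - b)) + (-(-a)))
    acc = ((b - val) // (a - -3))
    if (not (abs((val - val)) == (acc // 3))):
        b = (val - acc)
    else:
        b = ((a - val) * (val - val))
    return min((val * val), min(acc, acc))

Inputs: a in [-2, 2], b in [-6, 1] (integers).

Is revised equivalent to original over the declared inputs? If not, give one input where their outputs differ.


Try a=-2, b=-6.
original: tmp=-2, then a zero divisor aborts: ERROR
revised: val=-2, then acc=-4, then (not (abs((val - val)) == (acc // 3))) is true, then b=2, then returns -4
ERROR vs -4 — the two versions disagree here.
verdict: not equivalent; witness: a=-2, b=-6


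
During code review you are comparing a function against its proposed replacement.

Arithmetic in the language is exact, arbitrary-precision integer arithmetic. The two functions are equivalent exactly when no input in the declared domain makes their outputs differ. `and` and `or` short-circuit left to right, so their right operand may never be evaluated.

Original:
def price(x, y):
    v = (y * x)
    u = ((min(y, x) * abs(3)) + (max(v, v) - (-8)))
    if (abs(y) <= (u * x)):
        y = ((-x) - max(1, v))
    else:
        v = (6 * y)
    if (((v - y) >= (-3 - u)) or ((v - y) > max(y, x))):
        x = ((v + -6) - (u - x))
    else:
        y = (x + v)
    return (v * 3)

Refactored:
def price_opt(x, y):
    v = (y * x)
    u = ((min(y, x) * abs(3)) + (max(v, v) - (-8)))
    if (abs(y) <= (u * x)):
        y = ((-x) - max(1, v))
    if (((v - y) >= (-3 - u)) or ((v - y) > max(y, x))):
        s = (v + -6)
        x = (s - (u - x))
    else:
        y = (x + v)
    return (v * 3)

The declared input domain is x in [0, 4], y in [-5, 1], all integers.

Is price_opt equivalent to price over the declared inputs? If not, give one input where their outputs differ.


Try x=0, y=-5.
price: v = 0; u = -7; (abs(y) <= (u * x)) -> false; v = -30; (((v - y) >= (-3 - u)) or ((v - y) > max(y, x))) -> false; y = -30; return -90
price_opt: v = 0; u = -7; (abs(y) <= (u * x)) -> false; (((v - y) >= (-3 - u)) or ((v - y) > max(y, x))) -> true; s = -6; x = 1; return 0
-90 != 0, so the rewrite changes behavior.
verdict: not equivalent; witness: x=0, y=-5


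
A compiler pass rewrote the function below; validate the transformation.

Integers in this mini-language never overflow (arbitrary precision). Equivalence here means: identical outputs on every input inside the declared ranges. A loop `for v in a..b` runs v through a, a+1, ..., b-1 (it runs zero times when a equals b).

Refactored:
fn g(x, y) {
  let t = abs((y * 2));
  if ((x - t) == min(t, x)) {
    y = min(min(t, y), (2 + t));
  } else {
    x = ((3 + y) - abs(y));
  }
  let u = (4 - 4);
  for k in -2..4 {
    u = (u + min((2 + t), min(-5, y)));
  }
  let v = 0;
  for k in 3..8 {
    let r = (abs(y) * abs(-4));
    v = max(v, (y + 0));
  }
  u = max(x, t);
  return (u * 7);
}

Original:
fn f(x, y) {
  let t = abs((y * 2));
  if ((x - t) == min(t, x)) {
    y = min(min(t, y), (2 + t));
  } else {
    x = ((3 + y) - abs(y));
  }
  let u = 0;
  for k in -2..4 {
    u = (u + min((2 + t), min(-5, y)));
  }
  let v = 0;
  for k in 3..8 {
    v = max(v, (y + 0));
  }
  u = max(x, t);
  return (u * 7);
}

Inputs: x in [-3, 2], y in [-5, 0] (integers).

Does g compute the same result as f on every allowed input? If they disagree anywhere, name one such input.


The two are interchangeable: statement counts differ, and local variable names differ, and constant usage differs, and min/max/abs usage differs, and arithmetic usage differs, and every declared input agrees.
Tracing x=0, y=-4: f: t=8, then ((x - t) == min(t, x)) is false, then x=-5, then u=0, then (k=-2), then u=-5, then (k=-1), then u=-10, then (k=0), then u=-15, then (k=1), then u=-20, then (k=2), then u=-25, then (k=3), then u=-30, then v=0, then (k=3), then v=0, then (k=4), then v=0, then (k=5), then v=0, then (k=6), then v=0, then (k=7), then v=0, then u=8, then returns 56 | g: t=8, then ((x - t) == min(t, x)) is false, then x=-5, then u=0, then (k=-2), then u=-5, then (k=-1), then u=-10, then (k=0), then u=-15, then (k=1), then u=-20, then (k=2), then u=-25, then (k=3), then u=-30, then v=0, then (k=3), then r=16, then v=0, then (k=4), then r=16, then v=0, then (k=5), then r=16, then v=0, then (k=6), then r=16, then v=0, then (k=7), then r=16, then v=0, then u=8, then returns 56 — matching result 56.
Sweeping the whole domain (36 inputs) finds no disagreement.
verdict: equivalent


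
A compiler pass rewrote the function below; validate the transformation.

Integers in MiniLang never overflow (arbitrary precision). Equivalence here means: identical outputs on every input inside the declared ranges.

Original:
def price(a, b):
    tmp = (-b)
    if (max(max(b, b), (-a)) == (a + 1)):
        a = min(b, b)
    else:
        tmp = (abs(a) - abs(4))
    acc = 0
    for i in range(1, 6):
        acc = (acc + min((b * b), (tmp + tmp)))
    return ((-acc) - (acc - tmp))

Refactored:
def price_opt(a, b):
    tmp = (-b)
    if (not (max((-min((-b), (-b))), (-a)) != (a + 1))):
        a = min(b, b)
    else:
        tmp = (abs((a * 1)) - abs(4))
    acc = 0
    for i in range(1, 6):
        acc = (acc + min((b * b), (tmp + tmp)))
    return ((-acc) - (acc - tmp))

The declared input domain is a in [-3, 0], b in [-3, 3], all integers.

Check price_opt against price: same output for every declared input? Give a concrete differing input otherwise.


This is a faithful refactor — comparison usage differs, constant usage differs, arithmetic usage differs, boolean connective usage differs, min/max/abs usage differs, but the computed results match everywhere.
Spot check at a=-2, b=-1 — price: tmp = 1; (max(max(b, b), (-a)) == (a + 1)) -> false; tmp = -2; acc = 0; [i=1]; acc = -4; [i=2]; acc = -8; [i=3]; acc = -12; [i=4]; acc = -16; [i=5]; acc = -20; return 38. price_opt: tmp = 1; (not (max((-min((-b), (-b))), (-a)) != (a + 1))) -> false; tmp = -2; acc = 0; [i=1]; acc = -4; [i=2]; acc = -8; [i=3]; acc = -12; [i=4]; acc = -16; [i=5]; acc = -20; return 38. Both give 38.
Checked all 28 inputs in the declared domain: the outputs agree on every one.
verdict: equivalent


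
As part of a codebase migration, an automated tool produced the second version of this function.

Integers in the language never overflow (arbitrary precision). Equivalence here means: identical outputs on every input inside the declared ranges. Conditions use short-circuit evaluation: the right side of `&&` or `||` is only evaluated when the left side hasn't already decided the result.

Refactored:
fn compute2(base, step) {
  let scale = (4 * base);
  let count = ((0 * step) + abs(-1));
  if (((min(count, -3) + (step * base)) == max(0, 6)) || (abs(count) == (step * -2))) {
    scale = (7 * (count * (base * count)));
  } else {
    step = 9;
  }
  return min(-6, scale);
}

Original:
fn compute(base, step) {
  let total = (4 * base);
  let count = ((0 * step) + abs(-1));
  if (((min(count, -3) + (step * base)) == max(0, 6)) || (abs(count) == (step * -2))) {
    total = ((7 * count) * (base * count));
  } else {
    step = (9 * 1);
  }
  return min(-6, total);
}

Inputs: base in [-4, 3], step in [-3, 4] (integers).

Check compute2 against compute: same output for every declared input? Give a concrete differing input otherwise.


The two versions differ — the changes include arithmetic usage differs; also constant usage differs; also local variable names differ.
One worked example (base=-4, step=2) — compute: total := -16 | count := 1 | (((min(count, -3) + (step * base)) == max(0, 6)) || (abs(count) == (step * -2))): false | step := 9 | result -16; compute2: scale := -16 | count := 1 | (((min(count, -3) + (step * base)) == max(0, 6)) || (abs(count) == (step * -2))): false | step := 9 | result -16; agreement on -16.
Across all 64 domain points the two functions coincide.
verdict: equivalent
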